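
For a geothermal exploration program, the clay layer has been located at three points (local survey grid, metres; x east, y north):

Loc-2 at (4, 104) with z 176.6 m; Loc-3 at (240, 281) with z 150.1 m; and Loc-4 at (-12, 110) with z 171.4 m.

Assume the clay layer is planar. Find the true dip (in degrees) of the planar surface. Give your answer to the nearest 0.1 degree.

Let the plane be z = a·x + b·y + c.
Loc-3−Loc-2: 236a + 177b = −26.5;  Loc-4−Loc-2: −16a + 6b = −5.2.
Solving gives a = 0.17924, b = −0.38870.
Gradient magnitude |∇z| = √(a² + b²) = √(0.03213 + 0.15109) = 0.42804.
True dip = arctan(0.42804) = 23.2°, dipping toward NNW (azimuth ≈ 335°).

23.2°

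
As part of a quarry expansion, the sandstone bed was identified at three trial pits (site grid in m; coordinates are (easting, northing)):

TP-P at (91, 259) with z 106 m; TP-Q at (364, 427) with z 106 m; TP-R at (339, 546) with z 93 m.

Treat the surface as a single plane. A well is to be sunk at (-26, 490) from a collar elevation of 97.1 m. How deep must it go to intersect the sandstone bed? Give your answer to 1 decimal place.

20.4 m

Let the plane be z = a·E + b·N + c.
TP-Q−TP-P: 273a + 168b = 0;  TP-R−TP-P: 248a + 287b = −13.
Solving gives a = 0.05953, b = −0.09674.
Then c = 106 − a·91 − b·259 = 125.64.
At (-26, 490): z_contact = −1.55 − 47.40 + 125.64 = 76.69 m.
Depth below ground = 97.1 − 76.69 = 20.4 m.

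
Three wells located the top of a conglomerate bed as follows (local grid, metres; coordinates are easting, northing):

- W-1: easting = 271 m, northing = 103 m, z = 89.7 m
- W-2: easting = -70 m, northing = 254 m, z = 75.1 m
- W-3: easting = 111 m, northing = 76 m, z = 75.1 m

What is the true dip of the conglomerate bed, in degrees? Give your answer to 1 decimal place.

Two edge vectors: W-1→W-2 = (-341, 151, -14.6), W-1→W-3 = (-160, -27, -14.6).
Normal n = (W-1→W-2) × (W-1→W-3) = (-2598.8, -2642.6, 33367).
So ∂z/∂easting = −n_x/n_z = 0.07789 and ∂z/∂northing = −n_y/n_z = 0.07920.
Gradient magnitude |∇z| = √(a² + b²) = √(0.00607 + 0.00627) = 0.11108.
True dip = arctan(0.11108) = 6.3°, dipping toward SW (azimuth ≈ 225°).

6.3°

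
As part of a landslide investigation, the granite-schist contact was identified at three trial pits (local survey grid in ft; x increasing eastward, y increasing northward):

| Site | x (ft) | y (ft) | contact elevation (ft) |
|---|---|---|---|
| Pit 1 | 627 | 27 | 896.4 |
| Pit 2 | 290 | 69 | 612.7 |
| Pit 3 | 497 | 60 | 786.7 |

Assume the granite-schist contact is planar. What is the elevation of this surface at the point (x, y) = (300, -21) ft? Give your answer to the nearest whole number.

622 ft

Two edge vectors: Pit 1→Pit 2 = (-337, 42, -283.7), Pit 1→Pit 3 = (-130, 33, -109.7).
Normal n = (Pit 1→Pit 2) × (Pit 1→Pit 3) = (4754.7, -87.9, -5661).
So ∂z/∂x = −n_x/n_z = 0.83990 and ∂z/∂y = −n_y/n_z = −0.01553.
Intercept c from Pit 1: 896.4 − 526.62 + 0.42 = 370.20.
At (300, -21): z = 252.0 + 0.3 + 370.20 = 622.5 ft.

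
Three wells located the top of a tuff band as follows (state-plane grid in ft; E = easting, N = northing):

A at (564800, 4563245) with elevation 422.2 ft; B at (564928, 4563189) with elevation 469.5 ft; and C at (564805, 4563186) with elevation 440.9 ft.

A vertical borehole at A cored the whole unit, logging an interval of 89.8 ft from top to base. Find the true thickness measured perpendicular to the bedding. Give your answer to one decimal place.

Two edge vectors: A→B = (128, -56, 47.3), A→C = (5, -59, 18.7).
Normal n = (A→B) × (A→C) = (1743.5, -2157.1, -7272).
So ∂z/∂E = −n_x/n_z = 0.23976 and ∂z/∂N = −n_y/n_z = −0.29663.
|∇z| = √(a²+b²) = 0.38141, so dip δ = arctan(0.38141) = 20.88°.
True thickness = vertical thickness × cos δ = 89.8 × cos 20.88° = 83.9 ft.

83.9 ft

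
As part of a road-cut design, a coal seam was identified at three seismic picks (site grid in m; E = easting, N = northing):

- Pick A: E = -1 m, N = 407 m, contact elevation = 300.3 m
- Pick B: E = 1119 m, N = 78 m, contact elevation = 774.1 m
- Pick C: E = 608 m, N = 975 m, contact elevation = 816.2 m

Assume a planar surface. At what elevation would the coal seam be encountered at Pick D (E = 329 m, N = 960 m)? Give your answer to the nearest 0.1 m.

Let the plane be z = a·E + b·N + c.
Pick B−Pick A: 1120a − 329b = 473.8;  Pick C−Pick A: 609a + 568b = 515.9.
Solving gives a = 0.524613, b = 0.345794.
Then c = 300.3 − a·-1 − b·407 = 160.09.
At (329, 960): z = 172.6 + 332.0 + 160.09 = 664.6 m.

664.6 m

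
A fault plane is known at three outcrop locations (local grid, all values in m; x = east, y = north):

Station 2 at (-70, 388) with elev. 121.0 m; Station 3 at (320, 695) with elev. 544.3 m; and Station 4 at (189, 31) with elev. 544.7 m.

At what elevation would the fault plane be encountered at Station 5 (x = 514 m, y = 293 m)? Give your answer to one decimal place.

Let the plane be z = a·x + b·y + c.
Station 3−Station 2: 390a + 307b = 423.3;  Station 4−Station 2: 259a − 357b = 423.7.
Solving gives a = 1.28550, b = −0.25422.
Then c = 121 − a·-70 − b·388 = 309.62.
At (514, 293): z = 660.7 − 74.5 + 309.62 = 895.9 m.

895.9 m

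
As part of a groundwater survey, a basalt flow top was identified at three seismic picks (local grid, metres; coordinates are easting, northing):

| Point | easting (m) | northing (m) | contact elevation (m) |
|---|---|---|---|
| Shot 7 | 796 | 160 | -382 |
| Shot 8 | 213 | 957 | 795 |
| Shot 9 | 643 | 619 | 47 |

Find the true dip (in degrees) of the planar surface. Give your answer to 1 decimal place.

Let the plane be z = a·easting + b·northing + c.
Shot 8−Shot 7: −583a + 797b = 1177;  Shot 9−Shot 7: −153a + 459b = 429.
Solving gives a = −1.36163, b = 0.48076.
Gradient magnitude |∇z| = √(a² + b²) = √(1.85404 + 0.23113) = 1.44401.
True dip = arctan(1.44401) = 55.3°, dipping toward ESE (azimuth ≈ 109°).

55.3°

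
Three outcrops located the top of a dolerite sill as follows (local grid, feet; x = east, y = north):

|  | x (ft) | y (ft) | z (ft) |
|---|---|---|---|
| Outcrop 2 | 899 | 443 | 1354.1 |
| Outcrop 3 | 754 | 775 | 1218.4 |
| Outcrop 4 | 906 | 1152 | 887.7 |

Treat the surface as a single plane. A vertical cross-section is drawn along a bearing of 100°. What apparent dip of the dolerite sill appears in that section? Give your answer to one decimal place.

Let the plane be z = a·x + b·y + c.
Outcrop 3−Outcrop 2: −145a + 332b = −135.7;  Outcrop 4−Outcrop 2: 7a + 709b = −466.4.
Solving gives a = −0.55773, b = −0.65232.
Unit vector along 100° is (sin 100°, cos 100°) = (0.9848, -0.1736).
Slope in that direction = a·(0.9848) + b·(-0.1736) = −0.43598.
Apparent dip = arctan|0.43598| = 23.6° (true dip is 40.6°, so apparent ≤ true as expected).

23.6°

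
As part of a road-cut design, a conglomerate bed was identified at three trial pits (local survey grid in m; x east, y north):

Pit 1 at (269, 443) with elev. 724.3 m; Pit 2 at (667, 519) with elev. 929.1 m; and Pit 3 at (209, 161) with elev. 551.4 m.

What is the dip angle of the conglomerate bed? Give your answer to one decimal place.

Let the plane be z = a·x + b·y + c.
Pit 2−Pit 1: 398a + 76b = 204.8;  Pit 3−Pit 1: −60a − 282b = −172.9.
Solving gives a = 0.41433, b = 0.52497.
Gradient magnitude |∇z| = √(a² + b²) = √(0.17167 + 0.27559) = 0.66877.
True dip = arctan(0.66877) = 33.8°, dipping toward SW (azimuth ≈ 218°).

33.8°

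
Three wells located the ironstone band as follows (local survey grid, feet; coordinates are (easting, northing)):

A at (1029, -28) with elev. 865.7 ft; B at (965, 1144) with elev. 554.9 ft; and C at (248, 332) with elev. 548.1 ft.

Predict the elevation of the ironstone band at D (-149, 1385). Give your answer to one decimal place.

Let the plane be z = a·E + b·N + c.
B−A: −64a + 1172b = −310.8;  C−A: −781a + 360b = −317.6.
Solving gives a = 0.291765, b = −0.249255.
Then c = 865.7 − a·1029 − b·-28 = 558.50.
At (-149, 1385): z = −43.5 − 345.2 + 558.50 = 169.8 ft.

169.8 ft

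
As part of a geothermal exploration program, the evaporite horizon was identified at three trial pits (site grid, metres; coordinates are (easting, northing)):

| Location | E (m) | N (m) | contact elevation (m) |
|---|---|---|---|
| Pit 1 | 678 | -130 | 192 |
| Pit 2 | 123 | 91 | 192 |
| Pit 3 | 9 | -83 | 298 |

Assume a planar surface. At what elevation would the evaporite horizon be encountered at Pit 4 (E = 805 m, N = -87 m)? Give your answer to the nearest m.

147 m

Two edge vectors: Pit 1→Pit 2 = (-555, 221, 0), Pit 1→Pit 3 = (-669, 47, 106).
Normal n = (Pit 1→Pit 2) × (Pit 1→Pit 3) = (23426, 58830, 121764).
So ∂z/∂E = −n_x/n_z = −0.19239 and ∂z/∂N = −n_y/n_z = −0.48315.
Intercept c from Pit 1: 192 + 130.44 − 62.81 = 259.63.
At (805, -87): z = −154.9 + 42.0 + 259.63 = 146.8 m.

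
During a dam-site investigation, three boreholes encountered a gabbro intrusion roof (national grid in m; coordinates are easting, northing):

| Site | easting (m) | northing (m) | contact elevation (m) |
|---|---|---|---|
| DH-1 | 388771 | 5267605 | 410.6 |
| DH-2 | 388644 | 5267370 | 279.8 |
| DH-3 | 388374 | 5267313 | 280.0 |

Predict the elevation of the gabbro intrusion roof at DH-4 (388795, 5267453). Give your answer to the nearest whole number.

Let the plane be z = a·easting + b·northing + c.
DH-2−DH-1: −127a − 235b = −130.8;  DH-3−DH-1: −397a − 292b = −130.6.
Solving gives a = −0.13347210, b = 0.62872747.
Then c = 410.6 − a·388771 − b·5267605 = −3259587.30.
At (388795, 5267453): z = −51893.3 + 3311792.4 − 3259587.30 = 311.8 m.

312 m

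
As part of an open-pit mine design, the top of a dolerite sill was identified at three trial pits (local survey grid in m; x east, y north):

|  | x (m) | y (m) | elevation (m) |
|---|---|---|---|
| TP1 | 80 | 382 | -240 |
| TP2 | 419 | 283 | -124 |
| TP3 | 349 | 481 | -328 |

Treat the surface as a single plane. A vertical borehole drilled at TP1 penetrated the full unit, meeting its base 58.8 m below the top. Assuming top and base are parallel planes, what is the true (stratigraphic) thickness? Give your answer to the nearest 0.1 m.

41.3 m

Two edge vectors: TP1→TP2 = (339, -99, 116), TP1→TP3 = (269, 99, -88).
Normal n = (TP1→TP2) × (TP1→TP3) = (-2772, 61036, 60192).
So ∂z/∂x = −n_x/n_z = 0.04605 and ∂z/∂y = −n_y/n_z = −1.01402.
|∇z| = √(a²+b²) = 1.01507, so dip δ = arctan(1.01507) = 45.43°.
True thickness = vertical thickness × cos δ = 58.8 × cos 45.43° = 41.3 m.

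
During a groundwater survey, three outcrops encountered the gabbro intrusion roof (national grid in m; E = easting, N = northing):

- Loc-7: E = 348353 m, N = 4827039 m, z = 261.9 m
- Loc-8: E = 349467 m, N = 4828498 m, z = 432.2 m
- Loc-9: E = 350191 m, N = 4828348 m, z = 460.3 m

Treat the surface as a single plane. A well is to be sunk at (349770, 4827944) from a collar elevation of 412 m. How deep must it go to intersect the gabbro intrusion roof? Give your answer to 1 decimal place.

Let the plane be z = a·E + b·N + c.
Loc-8−Loc-7: 1114a + 1459b = 170.3;  Loc-9−Loc-7: 1838a + 1309b = 198.4.
Solving gives a = 0.054391066, b = 0.075194210.
Then c = 261.9 − a·348353 − b·4827039 = −381650.78.
At (349770, 4827944): z_contact = 19024.36 + 363033.44 − 381650.78 = 407.02 m.
Depth below ground = 412 − 407.02 = 5.0 m.

5.0 m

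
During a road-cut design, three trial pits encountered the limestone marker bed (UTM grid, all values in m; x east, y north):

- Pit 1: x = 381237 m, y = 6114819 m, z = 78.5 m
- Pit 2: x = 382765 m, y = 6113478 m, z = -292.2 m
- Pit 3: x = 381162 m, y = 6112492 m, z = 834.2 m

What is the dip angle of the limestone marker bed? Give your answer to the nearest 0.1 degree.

30.9°

Let the plane be z = a·x + b·y + c.
Pit 2−Pit 1: 1528a − 1341b = −370.7;  Pit 3−Pit 1: −75a − 2327b = 755.7.
Solving gives a = −0.51310, b = −0.30822.
Gradient magnitude |∇z| = √(a² + b²) = √(0.26327 + 0.09500) = 0.59856.
True dip = arctan(0.59856) = 30.9°, dipping toward ENE (azimuth ≈ 059°).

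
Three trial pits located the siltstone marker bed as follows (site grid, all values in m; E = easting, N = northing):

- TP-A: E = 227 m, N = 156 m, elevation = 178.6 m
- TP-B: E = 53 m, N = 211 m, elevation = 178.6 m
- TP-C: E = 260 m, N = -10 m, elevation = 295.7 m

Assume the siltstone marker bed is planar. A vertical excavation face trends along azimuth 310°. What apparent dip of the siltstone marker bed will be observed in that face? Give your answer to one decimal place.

Let the plane be z = a·E + b·N + c.
TP-B−TP-A: −174a + 55b = 0;  TP-C−TP-A: 33a − 166b = 117.1.
Solving gives a = −0.23793, b = −0.75272.
Unit vector along 310° is (sin 310°, cos 310°) = (-0.7660, 0.6428).
Slope in that direction = a·(-0.7660) + b·(0.6428) = −0.30158.
Apparent dip = arctan|0.30158| = 16.8° (true dip is 38.3°, so apparent ≤ true as expected).

16.8°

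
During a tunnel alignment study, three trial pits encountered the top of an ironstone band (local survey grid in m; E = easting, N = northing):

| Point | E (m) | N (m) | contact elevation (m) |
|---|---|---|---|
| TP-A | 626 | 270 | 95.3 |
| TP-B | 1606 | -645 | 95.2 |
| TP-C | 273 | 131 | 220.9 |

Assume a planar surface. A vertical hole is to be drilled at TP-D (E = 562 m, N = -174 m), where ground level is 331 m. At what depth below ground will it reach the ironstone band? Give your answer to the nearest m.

101 m

Let the plane be z = a·E + b·N + c.
TP-B−TP-A: 980a − 915b = −0.1;  TP-C−TP-A: −353a − 139b = 125.6.
Solving gives a = −0.25029, b = −0.26796.
Then c = 95.3 − a·626 − b·270 = 324.33.
At (562, -174): z_contact = −140.7 + 46.6 + 324.33 = 230.3 m.
Depth below ground = 331 − 230.3 = 101 m.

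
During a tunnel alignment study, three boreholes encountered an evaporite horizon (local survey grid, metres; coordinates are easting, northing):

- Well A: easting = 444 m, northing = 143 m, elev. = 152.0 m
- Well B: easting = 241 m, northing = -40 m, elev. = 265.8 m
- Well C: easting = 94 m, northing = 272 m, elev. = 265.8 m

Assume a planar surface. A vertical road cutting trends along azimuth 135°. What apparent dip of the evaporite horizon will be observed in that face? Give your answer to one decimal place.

Two edge vectors: Well A→Well B = (-203, -183, 113.8), Well A→Well C = (-350, 129, 113.8).
Normal n = (Well A→Well B) × (Well A→Well C) = (-35505.6, -16728.6, -90237).
So ∂z/∂easting = −n_x/n_z = −0.39347 and ∂z/∂northing = −n_y/n_z = −0.18539.
Unit vector along 135° is (sin 135°, cos 135°) = (0.7071, -0.7071).
Slope in that direction = a·(0.7071) + b·(-0.7071) = −0.14714.
Apparent dip = arctan|0.14714| = 8.4° (true dip is 23.5°, so apparent ≤ true as expected).

8.4°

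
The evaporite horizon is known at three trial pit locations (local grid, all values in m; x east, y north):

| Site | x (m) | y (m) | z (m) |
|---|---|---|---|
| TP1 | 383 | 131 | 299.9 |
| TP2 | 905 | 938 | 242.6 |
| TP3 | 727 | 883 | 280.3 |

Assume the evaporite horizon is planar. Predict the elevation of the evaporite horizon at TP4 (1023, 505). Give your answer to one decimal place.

178.9 m

Two edge vectors: TP1→TP2 = (522, 807, -57.3), TP1→TP3 = (344, 752, -19.6).
Normal n = (TP1→TP2) × (TP1→TP3) = (27272.4, -9480, 114936).
So ∂z/∂x = −n_x/n_z = −0.237283 and ∂z/∂y = −n_y/n_z = 0.082481.
Intercept c from TP1: 299.9 + 90.88 − 10.80 = 379.97.
At (1023, 505): z = −242.7 + 41.7 + 379.97 = 178.9 m.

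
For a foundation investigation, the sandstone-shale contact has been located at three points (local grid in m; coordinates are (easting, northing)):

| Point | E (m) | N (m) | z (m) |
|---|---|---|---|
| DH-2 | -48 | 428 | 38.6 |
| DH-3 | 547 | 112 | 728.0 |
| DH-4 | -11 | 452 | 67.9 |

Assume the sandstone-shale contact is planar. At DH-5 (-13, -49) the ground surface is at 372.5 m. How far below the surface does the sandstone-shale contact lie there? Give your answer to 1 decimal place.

Let the plane be z = a·E + b·N + c.
DH-3−DH-2: 595a − 316b = 689.4;  DH-4−DH-2: 37a + 24b = 29.3.
Solving gives a = 0.99355, b = −0.31088.
Then c = 38.6 − a·-48 − b·428 = 219.35.
At (-13, -49): z_contact = −12.92 + 15.23 + 219.35 = 221.67 m.
Depth below ground = 372.5 − 221.67 = 150.8 m.

150.8 m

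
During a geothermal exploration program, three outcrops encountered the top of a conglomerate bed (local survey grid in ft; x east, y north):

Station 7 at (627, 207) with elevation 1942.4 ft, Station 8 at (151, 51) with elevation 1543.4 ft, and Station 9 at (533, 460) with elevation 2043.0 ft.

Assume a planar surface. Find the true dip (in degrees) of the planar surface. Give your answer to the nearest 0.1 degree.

41.8°

Let the plane be z = a·x + b·y + c.
Station 8−Station 7: −476a − 156b = −399;  Station 9−Station 7: −94a + 253b = 100.6.
Solving gives a = 0.63108, b = 0.63210.
Gradient magnitude |∇z| = √(a² + b²) = √(0.39826 + 0.39955) = 0.89320.
True dip = arctan(0.89320) = 41.8°, dipping toward SW (azimuth ≈ 225°).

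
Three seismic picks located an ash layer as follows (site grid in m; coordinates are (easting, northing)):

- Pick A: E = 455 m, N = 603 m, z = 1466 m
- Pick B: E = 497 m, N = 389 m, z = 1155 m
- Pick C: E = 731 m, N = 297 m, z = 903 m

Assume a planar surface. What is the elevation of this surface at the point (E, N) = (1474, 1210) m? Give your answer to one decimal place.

1724.6 m

Let the plane be z = a·E + b·N + c.
Pick B−Pick A: 42a − 214b = −311;  Pick C−Pick A: 276a − 306b = −563.
Solving gives a = −0.547823, b = 1.345754.
Then c = 1466 − a·455 − b·603 = 903.77.
At (1474, 1210): z = −807.5 + 1628.4 + 903.77 = 1724.6 m.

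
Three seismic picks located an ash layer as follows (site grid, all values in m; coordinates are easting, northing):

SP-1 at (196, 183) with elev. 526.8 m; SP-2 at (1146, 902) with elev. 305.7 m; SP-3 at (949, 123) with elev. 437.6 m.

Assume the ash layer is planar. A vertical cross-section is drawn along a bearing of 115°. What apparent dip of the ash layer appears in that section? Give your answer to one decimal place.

Two edge vectors: SP-1→SP-2 = (950, 719, -221.1), SP-1→SP-3 = (753, -60, -89.2).
Normal n = (SP-1→SP-2) × (SP-1→SP-3) = (-77400.8, -81748.3, -598407).
So ∂z/∂easting = −n_x/n_z = −0.12934 and ∂z/∂northing = −n_y/n_z = −0.13661.
Unit vector along 115° is (sin 115°, cos 115°) = (0.9063, -0.4226).
Slope in that direction = a·(0.9063) + b·(-0.4226) = −0.05949.
Apparent dip = arctan|0.05949| = 3.4° (true dip is 10.7°, so apparent ≤ true as expected).

3.4°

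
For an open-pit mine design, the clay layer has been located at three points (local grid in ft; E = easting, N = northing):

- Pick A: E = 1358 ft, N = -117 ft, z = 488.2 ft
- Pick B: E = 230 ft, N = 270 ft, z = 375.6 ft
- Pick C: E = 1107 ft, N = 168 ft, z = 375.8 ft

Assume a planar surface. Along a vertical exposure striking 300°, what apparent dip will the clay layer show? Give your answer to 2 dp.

Let the plane be z = a·E + b·N + c.
Pick B−Pick A: −1128a + 387b = −112.6;  Pick C−Pick A: −251a + 285b = −112.4.
Solving gives a = −0.05085, b = −0.43917.
Unit vector along 300° is (sin 300°, cos 300°) = (-0.8660, 0.5000).
Slope in that direction = a·(-0.8660) + b·(0.5000) = −0.17555.
Apparent dip = arctan|0.17555| = 9.96° (true dip is 23.9°, so apparent ≤ true as expected).

9.96°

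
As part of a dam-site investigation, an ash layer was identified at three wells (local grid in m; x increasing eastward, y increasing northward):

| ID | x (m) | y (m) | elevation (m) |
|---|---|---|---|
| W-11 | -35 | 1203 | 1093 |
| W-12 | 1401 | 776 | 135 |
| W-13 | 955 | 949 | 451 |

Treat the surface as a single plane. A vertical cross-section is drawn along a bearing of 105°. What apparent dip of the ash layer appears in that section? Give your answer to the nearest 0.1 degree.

32.3°

Let the plane be z = a·x + b·y + c.
W-12−W-11: 1436a − 427b = −958;  W-13−W-11: 990a − 254b = −642.
Solving gives a = −0.53120, b = 0.45714.
Unit vector along 105° is (sin 105°, cos 105°) = (0.9659, -0.2588).
Slope in that direction = a·(0.9659) + b·(-0.2588) = −0.63141.
Apparent dip = arctan|0.63141| = 32.3° (true dip is 35.0°, so apparent ≤ true as expected).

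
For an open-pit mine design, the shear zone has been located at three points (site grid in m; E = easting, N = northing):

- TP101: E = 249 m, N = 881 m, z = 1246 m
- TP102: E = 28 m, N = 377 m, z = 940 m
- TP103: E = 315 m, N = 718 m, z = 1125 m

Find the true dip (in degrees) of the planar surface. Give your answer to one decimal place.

34.8°

Let the plane be z = a·E + b·N + c.
TP102−TP101: −221a − 504b = −306;  TP103−TP101: 66a − 163b = −121.
Solving gives a = −0.16029, b = 0.67743.
Gradient magnitude |∇z| = √(a² + b²) = √(0.02569 + 0.45891) = 0.69613.
True dip = arctan(0.69613) = 34.8°, dipping toward SSE (azimuth ≈ 167°).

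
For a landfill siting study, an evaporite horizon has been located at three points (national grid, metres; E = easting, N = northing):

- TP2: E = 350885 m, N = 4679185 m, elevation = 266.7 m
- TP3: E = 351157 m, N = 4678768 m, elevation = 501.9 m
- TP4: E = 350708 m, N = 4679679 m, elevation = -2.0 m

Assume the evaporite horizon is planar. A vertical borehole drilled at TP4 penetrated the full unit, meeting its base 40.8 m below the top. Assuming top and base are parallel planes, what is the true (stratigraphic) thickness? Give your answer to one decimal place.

Two edge vectors: TP2→TP3 = (272, -417, 235.2), TP2→TP4 = (-177, 494, -268.7).
Normal n = (TP2→TP3) × (TP2→TP4) = (-4140.9, 31456, 60559).
So ∂z/∂E = −n_x/n_z = 0.06838 and ∂z/∂N = −n_y/n_z = −0.51943.
|∇z| = √(a²+b²) = 0.52391, so dip δ = arctan(0.52391) = 27.65°.
True thickness = vertical thickness × cos δ = 40.8 × cos 27.65° = 36.1 m.

36.1 m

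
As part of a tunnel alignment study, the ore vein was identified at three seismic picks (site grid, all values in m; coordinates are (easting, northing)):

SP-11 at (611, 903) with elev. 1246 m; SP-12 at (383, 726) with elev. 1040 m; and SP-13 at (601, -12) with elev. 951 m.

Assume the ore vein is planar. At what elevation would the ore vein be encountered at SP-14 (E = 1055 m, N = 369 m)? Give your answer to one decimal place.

1370.2 m

Let the plane be z = a·E + b·N + c.
SP-12−SP-11: −228a − 177b = −206;  SP-13−SP-11: −10a − 915b = −295.
Solving gives a = 0.658811, b = 0.315204.
Then c = 1246 − a·611 − b·903 = 558.84.
At (1055, 369): z = 695.0 + 116.3 + 558.84 = 1370.2 m.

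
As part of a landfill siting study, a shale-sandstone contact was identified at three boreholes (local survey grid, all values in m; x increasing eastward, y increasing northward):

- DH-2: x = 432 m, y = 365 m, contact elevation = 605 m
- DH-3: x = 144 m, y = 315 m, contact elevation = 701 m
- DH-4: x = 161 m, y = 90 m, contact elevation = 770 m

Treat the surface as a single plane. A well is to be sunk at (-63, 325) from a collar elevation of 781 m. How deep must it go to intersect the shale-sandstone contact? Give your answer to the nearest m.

26 m

Two edge vectors: DH-2→DH-3 = (-288, -50, 96), DH-2→DH-4 = (-271, -275, 165).
Normal n = (DH-2→DH-3) × (DH-2→DH-4) = (18150, 21504, 65650).
So ∂z/∂x = −n_x/n_z = −0.27647 and ∂z/∂y = −n_y/n_z = −0.32756.
Intercept c from DH-2: 605 + 119.43 + 119.56 = 843.99.
At (-63, 325): z_contact = 17.4 − 106.5 + 843.99 = 755.0 m.
Depth below ground = 781 − 755.0 = 26 m.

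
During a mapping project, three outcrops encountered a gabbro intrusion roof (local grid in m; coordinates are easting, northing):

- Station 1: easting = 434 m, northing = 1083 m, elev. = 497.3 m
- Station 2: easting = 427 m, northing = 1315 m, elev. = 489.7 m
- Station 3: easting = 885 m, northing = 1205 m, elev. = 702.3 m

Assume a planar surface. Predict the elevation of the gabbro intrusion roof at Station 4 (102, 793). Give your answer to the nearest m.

350 m

Let the plane be z = a·easting + b·northing + c.
Station 2−Station 1: −7a + 232b = −7.6;  Station 3−Station 1: 451a + 122b = 205.
Solving gives a = 0.45966, b = −0.01889.
Then c = 497.3 − a·434 − b·1083 = 318.27.
At (102, 793): z = 46.9 − 15.0 + 318.27 = 350.2 m.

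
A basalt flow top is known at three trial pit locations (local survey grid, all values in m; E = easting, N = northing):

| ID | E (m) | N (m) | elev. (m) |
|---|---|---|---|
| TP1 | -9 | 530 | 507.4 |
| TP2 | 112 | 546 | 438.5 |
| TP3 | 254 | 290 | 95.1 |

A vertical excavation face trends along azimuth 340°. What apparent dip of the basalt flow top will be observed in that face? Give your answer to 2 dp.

Let the plane be z = a·E + b·N + c.
TP2−TP1: 121a + 16b = −68.9;  TP3−TP1: 263a − 240b = −412.3.
Solving gives a = −0.69577, b = 0.95547.
Unit vector along 340° is (sin 340°, cos 340°) = (-0.3420, 0.9397).
Slope in that direction = a·(-0.3420) + b·(0.9397) = 1.13582.
Apparent dip = arctan|1.13582| = 48.64° (true dip is 49.8°, so apparent ≤ true as expected).

48.64°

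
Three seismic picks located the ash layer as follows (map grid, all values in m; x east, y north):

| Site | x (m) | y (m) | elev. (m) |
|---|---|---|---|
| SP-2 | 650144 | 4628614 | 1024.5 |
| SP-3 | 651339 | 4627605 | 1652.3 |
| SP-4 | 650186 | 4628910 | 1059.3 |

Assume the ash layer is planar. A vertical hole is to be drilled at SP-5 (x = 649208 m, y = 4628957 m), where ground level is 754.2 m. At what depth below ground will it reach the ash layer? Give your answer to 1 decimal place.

238.6 m

Two edge vectors: SP-2→SP-3 = (1195, -1009, 627.8), SP-2→SP-4 = (42, 296, 34.8).
Normal n = (SP-2→SP-3) × (SP-2→SP-4) = (-220942, -15218.4, 396098).
So ∂z/∂x = −n_x/n_z = 0.557796303 and ∂z/∂y = −n_y/n_z = 0.038420795.
Intercept c from SP-2: 1024.5 − 362647.92 − 177835.03 = −539458.45.
At (649208, 4628957): z_contact = 362125.82 + 177848.21 − 539458.45 = 515.58 m.
Depth below ground = 754.2 − 515.58 = 238.6 m.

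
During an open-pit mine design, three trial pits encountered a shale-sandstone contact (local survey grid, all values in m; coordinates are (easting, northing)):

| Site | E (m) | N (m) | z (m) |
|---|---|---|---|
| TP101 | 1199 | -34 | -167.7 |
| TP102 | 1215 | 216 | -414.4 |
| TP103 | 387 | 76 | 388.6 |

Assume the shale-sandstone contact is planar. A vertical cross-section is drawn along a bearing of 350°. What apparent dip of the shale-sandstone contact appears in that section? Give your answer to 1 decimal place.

Let the plane be z = a·E + b·N + c.
TP102−TP101: 16a + 250b = −246.7;  TP103−TP101: −812a + 110b = 556.3.
Solving gives a = −0.81174, b = −0.93485.
Unit vector along 350° is (sin 350°, cos 350°) = (-0.1736, 0.9848).
Slope in that direction = a·(-0.1736) + b·(0.9848) = −0.77969.
Apparent dip = arctan|0.77969| = 37.9° (true dip is 51.1°, so apparent ≤ true as expected).

37.9°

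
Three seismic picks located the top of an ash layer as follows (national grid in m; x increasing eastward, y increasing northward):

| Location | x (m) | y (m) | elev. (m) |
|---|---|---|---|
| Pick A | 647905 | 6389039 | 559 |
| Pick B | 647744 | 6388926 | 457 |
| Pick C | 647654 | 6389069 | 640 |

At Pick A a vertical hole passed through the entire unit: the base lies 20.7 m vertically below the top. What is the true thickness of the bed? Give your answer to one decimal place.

13.4 m

Let the plane be z = a·x + b·y + c.
Pick B−Pick A: −161a − 113b = −102;  Pick C−Pick A: −251a + 30b = 81.
Solving gives a = −0.18356, b = 1.16419.
|∇z| = √(a²+b²) = 1.17857, so dip δ = arctan(1.17857) = 49.69°.
True thickness = vertical thickness × cos δ = 20.7 × cos 49.69° = 13.4 m.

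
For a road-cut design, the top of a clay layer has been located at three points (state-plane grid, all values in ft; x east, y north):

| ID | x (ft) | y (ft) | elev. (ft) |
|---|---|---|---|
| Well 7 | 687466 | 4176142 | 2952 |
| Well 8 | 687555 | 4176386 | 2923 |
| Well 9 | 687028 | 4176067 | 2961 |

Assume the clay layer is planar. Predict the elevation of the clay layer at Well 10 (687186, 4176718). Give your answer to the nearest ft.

Two edge vectors: Well 7→Well 8 = (89, 244, -29), Well 7→Well 9 = (-438, -75, 9).
Normal n = (Well 7→Well 8) × (Well 7→Well 9) = (21, 11901, 100197).
So ∂z/∂x = −n_x/n_z = −0.00020959 and ∂z/∂y = −n_y/n_z = −0.11877601.
Intercept c from Well 7: 2952 + 144.08 + 496025.49 = 499121.57.
At (687186, 4176718): z = −144.0 − 496093.9 + 499121.57 = 2883.6 ft.

2884 ft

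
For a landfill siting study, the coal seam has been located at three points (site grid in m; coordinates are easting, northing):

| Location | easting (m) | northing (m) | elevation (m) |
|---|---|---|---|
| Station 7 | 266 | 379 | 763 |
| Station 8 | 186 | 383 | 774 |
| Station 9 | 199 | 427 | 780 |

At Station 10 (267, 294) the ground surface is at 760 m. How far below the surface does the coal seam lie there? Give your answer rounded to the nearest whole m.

12 m

Let the plane be z = a·easting + b·northing + c.
Station 8−Station 7: −80a + 4b = 11;  Station 9−Station 7: −67a + 48b = 17.
Solving gives a = −0.12878, b = 0.17441.
Then c = 763 − a·266 − b·379 = 731.15.
At (267, 294): z_contact = −34.4 + 51.3 + 731.15 = 748.0 m.
Depth below ground = 760 − 748.0 = 12 m.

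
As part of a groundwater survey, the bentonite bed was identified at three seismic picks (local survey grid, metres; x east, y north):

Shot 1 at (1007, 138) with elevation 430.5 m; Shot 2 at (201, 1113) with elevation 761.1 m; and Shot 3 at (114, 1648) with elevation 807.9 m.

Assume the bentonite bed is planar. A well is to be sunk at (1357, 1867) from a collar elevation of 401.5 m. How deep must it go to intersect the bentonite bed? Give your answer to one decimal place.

Let the plane be z = a·x + b·y + c.
Shot 2−Shot 1: −806a + 975b = 330.6;  Shot 3−Shot 1: −893a + 1510b = 377.4.
Solving gives a = −0.378888, b = 0.025863.
Then c = 430.5 − a·1007 − b·138 = 808.47.
At (1357, 1867): z_contact = −514.15 + 48.29 + 808.47 = 342.61 m.
Depth below ground = 401.5 − 342.61 = 58.9 m.

58.9 m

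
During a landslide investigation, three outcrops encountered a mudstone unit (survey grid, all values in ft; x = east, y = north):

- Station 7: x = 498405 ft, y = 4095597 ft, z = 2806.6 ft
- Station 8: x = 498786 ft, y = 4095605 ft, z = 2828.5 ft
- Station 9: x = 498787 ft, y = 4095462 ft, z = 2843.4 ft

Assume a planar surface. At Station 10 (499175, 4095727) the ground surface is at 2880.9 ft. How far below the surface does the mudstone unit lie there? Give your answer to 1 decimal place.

Two edge vectors: Station 7→Station 8 = (381, 8, 21.9), Station 7→Station 9 = (382, -135, 36.8).
Normal n = (Station 7→Station 8) × (Station 7→Station 9) = (3250.9, -5655, -54491).
So ∂z/∂x = −n_x/n_z = 0.059659393 and ∂z/∂y = −n_y/n_z = −0.103778606.
Intercept c from Station 7: 2806.6 − 29734.54 + 425035.35 = 398107.41.
At (499175, 4095727): z_contact = 29780.48 − 425048.84 + 398107.41 = 2839.05 ft.
Depth below ground = 2880.9 − 2839.05 = 41.9 ft.

41.9 ft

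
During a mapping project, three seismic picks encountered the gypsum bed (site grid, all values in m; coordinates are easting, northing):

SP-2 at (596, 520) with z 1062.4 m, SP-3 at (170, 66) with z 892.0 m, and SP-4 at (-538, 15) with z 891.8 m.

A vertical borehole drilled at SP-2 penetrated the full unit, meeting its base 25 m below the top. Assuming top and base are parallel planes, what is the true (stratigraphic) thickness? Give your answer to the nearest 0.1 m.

23.2 m

Let the plane be z = a·easting + b·northing + c.
SP-3−SP-2: −426a − 454b = −170.4;  SP-4−SP-2: −1134a − 505b = −170.6.
Solving gives a = −0.02869, b = 0.40225.
|∇z| = √(a²+b²) = 0.40328, so dip δ = arctan(0.40328) = 21.96°.
True thickness = vertical thickness × cos δ = 25 × cos 21.96° = 23.2 m.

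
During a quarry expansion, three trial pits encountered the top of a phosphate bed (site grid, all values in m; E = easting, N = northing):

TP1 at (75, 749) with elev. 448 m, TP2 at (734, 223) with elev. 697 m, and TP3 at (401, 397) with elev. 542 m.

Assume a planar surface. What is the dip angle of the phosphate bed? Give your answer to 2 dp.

35.26°

Let the plane be z = a·E + b·N + c.
TP2−TP1: 659a − 526b = 249;  TP3−TP1: 326a − 352b = 94.
Solving gives a = 0.63155, b = 0.31786.
Gradient magnitude |∇z| = √(a² + b²) = √(0.39886 + 0.10104) = 0.70703.
True dip = arctan(0.70703) = 35.26°, dipping toward WSW (azimuth ≈ 243°).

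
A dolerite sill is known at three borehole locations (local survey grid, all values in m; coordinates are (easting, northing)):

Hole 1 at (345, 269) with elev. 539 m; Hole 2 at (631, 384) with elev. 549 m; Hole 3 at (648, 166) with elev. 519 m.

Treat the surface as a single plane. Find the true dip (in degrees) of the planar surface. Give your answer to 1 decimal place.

Let the plane be z = a·E + b·N + c.
Hole 2−Hole 1: 286a + 115b = 10;  Hole 3−Hole 1: 303a − 103b = −20.
Solving gives a = −0.01975, b = 0.13607.
Gradient magnitude |∇z| = √(a² + b²) = √(0.00039 + 0.01852) = 0.13750.
True dip = arctan(0.13750) = 7.8°, dipping toward S (azimuth ≈ 172°).

7.8°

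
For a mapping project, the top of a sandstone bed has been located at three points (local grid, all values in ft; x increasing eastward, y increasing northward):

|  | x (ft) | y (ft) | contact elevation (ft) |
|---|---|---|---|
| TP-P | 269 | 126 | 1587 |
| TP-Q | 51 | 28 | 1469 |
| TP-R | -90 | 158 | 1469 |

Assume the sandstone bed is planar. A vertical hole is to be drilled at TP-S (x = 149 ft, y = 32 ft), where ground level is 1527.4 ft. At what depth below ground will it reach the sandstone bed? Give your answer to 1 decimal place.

21.2 ft

Two edge vectors: TP-P→TP-Q = (-218, -98, -118), TP-P→TP-R = (-359, 32, -118).
Normal n = (TP-P→TP-Q) × (TP-P→TP-R) = (15340, 16638, -42158).
So ∂z/∂x = −n_x/n_z = 0.36387 and ∂z/∂y = −n_y/n_z = 0.39466.
Intercept c from TP-P: 1587 − 97.88 − 49.73 = 1439.39.
At (149, 32): z_contact = 54.22 + 12.63 + 1439.39 = 1506.24 ft.
Depth below ground = 1527.4 − 1506.24 = 21.2 ft.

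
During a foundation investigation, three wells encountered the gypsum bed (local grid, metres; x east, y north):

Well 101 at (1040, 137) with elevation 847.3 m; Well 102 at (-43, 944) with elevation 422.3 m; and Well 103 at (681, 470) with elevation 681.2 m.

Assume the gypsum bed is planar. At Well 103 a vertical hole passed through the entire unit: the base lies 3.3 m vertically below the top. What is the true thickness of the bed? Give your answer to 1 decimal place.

3.1 m

Two edge vectors: Well 101→Well 102 = (-1083, 807, -425), Well 101→Well 103 = (-359, 333, -166.1).
Normal n = (Well 101→Well 102) × (Well 101→Well 103) = (7482.3, -27311.3, -70926).
So ∂z/∂x = −n_x/n_z = 0.10549 and ∂z/∂y = −n_y/n_z = −0.38507.
|∇z| = √(a²+b²) = 0.39926, so dip δ = arctan(0.39926) = 21.76°.
True thickness = vertical thickness × cos δ = 3.3 × cos 21.76° = 3.1 m.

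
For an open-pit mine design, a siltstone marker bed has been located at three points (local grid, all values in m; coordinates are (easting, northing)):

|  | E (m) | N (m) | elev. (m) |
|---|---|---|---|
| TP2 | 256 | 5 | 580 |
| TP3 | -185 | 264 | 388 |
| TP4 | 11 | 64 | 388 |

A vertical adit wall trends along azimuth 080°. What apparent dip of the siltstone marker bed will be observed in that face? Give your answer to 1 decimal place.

Two edge vectors: TP2→TP3 = (-441, 259, -192), TP2→TP4 = (-245, 59, -192).
Normal n = (TP2→TP3) × (TP2→TP4) = (-38400, -37632, 37436).
So ∂z/∂E = −n_x/n_z = 1.02575 and ∂z/∂N = −n_y/n_z = 1.00524.
Unit vector along 080° is (sin 80°, cos 80°) = (0.9848, 0.1736).
Slope in that direction = a·(0.9848) + b·(0.1736) = 1.18472.
Apparent dip = arctan|1.18472| = 49.8° (true dip is 55.2°, so apparent ≤ true as expected).

49.8°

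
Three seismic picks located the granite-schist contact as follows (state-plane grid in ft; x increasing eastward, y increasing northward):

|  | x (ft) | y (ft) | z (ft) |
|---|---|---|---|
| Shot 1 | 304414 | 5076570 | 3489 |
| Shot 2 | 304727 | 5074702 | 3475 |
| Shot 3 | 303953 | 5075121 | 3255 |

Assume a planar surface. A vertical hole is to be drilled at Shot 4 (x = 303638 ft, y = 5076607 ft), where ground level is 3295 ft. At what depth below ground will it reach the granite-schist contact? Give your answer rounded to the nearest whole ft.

Two edge vectors: Shot 1→Shot 2 = (313, -1868, -14), Shot 1→Shot 3 = (-461, -1449, -234).
Normal n = (Shot 1→Shot 2) × (Shot 1→Shot 3) = (416826, 79696, -1314685).
So ∂z/∂x = −n_x/n_z = 0.31705390 and ∂z/∂y = −n_y/n_z = 0.06061984.
Intercept c from Shot 1: 3489 − 96515.64 − 307740.88 = −400767.53.
At (303638, 5076607): z_contact = 96269.6 + 307743.1 − 400767.53 = 3245.2 ft.
Depth below ground = 3295 − 3245.2 = 50 ft.

50 ft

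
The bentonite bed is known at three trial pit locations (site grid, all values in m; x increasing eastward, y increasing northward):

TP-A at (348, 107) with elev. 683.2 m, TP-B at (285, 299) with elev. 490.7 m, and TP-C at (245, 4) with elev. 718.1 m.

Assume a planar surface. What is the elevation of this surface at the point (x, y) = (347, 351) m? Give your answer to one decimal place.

478.1 m

Two edge vectors: TP-A→TP-B = (-63, 192, -192.5), TP-A→TP-C = (-103, -103, 34.9).
Normal n = (TP-A→TP-B) × (TP-A→TP-C) = (-13126.7, 22026.2, 26265).
So ∂z/∂x = −n_x/n_z = 0.49978 and ∂z/∂y = −n_y/n_z = −0.83861.
Intercept c from TP-A: 683.2 − 173.92 + 89.73 = 599.01.
At (347, 351): z = 173.4 − 294.4 + 599.01 = 478.1 m.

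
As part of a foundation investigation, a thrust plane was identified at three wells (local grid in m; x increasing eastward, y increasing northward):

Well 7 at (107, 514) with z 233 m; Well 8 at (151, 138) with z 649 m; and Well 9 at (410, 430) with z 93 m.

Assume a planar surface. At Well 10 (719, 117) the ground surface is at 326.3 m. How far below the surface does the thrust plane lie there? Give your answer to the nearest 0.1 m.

Let the plane be z = a·x + b·y + c.
Well 8−Well 7: 44a − 376b = 416;  Well 9−Well 7: 303a − 84b = −140.
Solving gives a = −0.79454, b = −1.19936.
Then c = 233 − a·107 − b·514 = 934.49.
At (719, 117): z_contact = −571.28 − 140.33 + 934.49 = 222.89 m.
Depth below ground = 326.3 − 222.89 = 103.4 m.

103.4 m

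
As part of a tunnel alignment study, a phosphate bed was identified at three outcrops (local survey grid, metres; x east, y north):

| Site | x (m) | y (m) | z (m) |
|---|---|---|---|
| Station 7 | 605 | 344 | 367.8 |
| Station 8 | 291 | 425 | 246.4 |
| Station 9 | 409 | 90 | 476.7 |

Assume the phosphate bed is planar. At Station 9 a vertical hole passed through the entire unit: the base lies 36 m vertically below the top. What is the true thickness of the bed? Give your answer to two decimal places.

Let the plane be z = a·x + b·y + c.
Station 8−Station 7: −314a + 81b = −121.4;  Station 9−Station 7: −196a − 254b = 108.9.
Solving gives a = 0.23020, b = −0.60638.
|∇z| = √(a²+b²) = 0.64860, so dip δ = arctan(0.64860) = 32.97°.
True thickness = vertical thickness × cos δ = 36 × cos 32.97° = 30.20 m.

30.20 m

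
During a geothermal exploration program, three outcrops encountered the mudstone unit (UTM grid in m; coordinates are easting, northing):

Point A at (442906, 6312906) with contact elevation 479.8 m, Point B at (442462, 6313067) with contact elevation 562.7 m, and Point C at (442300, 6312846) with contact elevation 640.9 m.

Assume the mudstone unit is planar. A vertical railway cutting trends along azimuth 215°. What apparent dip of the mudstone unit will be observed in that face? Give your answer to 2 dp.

Let the plane be z = a·easting + b·northing + c.
Point B−Point A: −444a + 161b = 82.9;  Point C−Point A: −606a − 60b = 161.1.
Solving gives a = −0.24887, b = −0.17142.
Unit vector along 215° is (sin 215°, cos 215°) = (-0.5736, -0.8192).
Slope in that direction = a·(-0.5736) + b·(-0.8192) = 0.28316.
Apparent dip = arctan|0.28316| = 15.81° (true dip is 16.8°, so apparent ≤ true as expected).

15.81°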